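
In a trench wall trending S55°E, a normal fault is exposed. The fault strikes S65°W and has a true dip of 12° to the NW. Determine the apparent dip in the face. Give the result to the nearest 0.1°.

10.4°

Angle between strike (S65°W) and section (S55°E): β = 60°.
tan α = tan 12° × sin 60° = 0.2126 × 0.8660 = 0.1841
apparent dip = arctan 0.1841 = 10.43°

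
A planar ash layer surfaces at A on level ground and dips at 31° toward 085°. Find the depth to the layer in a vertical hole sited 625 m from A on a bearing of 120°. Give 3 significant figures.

The hole lies 35° from the dip direction, so the down-dip offset is 625 × cos 35° = 511.97 m.
Depth = down-dip offset × tan(dip) = 511.97 × tan 31° = 511.97 × 0.6009
Depth = 307.62 m

308 m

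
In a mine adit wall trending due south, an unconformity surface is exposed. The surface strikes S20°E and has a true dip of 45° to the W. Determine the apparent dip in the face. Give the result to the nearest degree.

The section lies 20° from the strike.
tan(apparent dip) = tan 45° · sin 20° = 0.3420
apparent dip = arctan 0.3420 = 18.88°

19°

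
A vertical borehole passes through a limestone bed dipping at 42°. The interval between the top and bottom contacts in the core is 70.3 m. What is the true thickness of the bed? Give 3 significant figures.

52.2 m

True thickness t = h · cos(dip) = 70.3 × cos 42°
t = 70.3 × 0.7431 = 52.243 m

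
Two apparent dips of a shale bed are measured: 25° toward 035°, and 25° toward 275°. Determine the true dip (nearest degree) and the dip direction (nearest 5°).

true dip 43°, dip direction 335°

The two traces are lines in the plane: v₁ = (sin 35°·cos 25°, cos 35°·cos 25°, −sin 25°), v₂ = (sin 275°·cos 25°, cos 275°·cos 25°, −sin 25°).
Cross product v₁ × v₂ gives the pole to the plane: n ∝ (-0.280, 0.601, 0.711).
Dip δ = arctan(|n_h|/n_z) = arctan(0.663/0.711) = 43.0°.
The horizontal component of n points toward azimuth atan2(n_x, n_y) = 335°, the dip direction.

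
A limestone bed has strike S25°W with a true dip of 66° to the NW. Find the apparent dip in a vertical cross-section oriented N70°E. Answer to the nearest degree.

58°

Angle between strike (S25°W) and section (N70°E): β = 45°.
tan(apparent dip) = tan 66° · sin 45° = 1.5882
α = arctan(1.5882) = 57.80°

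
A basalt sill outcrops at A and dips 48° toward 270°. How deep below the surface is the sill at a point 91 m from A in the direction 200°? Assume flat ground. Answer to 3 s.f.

The hole lies 70° from the dip direction, so the down-dip offset is 91 × cos 70° = 31.12 m.
Depth = down-dip offset × tan(dip) = 31.12 × tan 48° = 31.12 × 1.1106
Depth = 34.57 m

34.6 m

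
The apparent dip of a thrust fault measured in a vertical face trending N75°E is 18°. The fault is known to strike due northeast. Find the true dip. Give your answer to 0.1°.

β = acute angle between strike due northeast and section N75°E = 30°.
tan(true dip) = tan 18° / sin 30° = 0.6498
δ = arctan(0.6498) = 33.02°

33.0°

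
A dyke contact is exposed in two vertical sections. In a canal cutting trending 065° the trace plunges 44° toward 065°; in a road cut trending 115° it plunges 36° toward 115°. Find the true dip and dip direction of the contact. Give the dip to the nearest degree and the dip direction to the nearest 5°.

true dip 44°, dip direction 075°

Each apparent-dip line lies in the plane. As unit vectors (x east, y north, z up), v₁ plunges 44°→065° and v₂ plunges 36°→115°.
Cross product v₁ × v₂ gives the pole to the plane: n ∝ (0.416, 0.126, 0.446).
Dip δ = arctan(|n_h|/n_z) = arctan(0.435/0.446) = 44.3°.
The horizontal component of n points toward azimuth atan2(n_x, n_y) = 73°, the dip direction.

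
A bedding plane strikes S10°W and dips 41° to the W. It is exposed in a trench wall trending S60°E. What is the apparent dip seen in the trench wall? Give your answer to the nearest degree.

39°

Angle between strike (S10°W) and section (S60°E): β = 70°.
tan(apparent dip) = tan 41° · sin 70° = 0.8169
apparent dip = arctan 0.8169 = 39.24°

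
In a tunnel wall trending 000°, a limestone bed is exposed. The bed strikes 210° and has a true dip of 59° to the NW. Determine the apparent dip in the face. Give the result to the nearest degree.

40°

The section lies 30° from the strike.
tan α = tan 59° × sin 30° = 1.6643 × 0.5000 = 0.8321
α = arctan(0.8321) = 39.77°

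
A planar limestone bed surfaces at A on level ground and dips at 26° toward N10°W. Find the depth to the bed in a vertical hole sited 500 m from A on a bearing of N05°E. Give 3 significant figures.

236 m

The hole lies 15° from the dip direction, so the down-dip offset is 500 × cos 15° = 482.96 m.
Depth = down-dip offset × tan(dip) = 482.96 × tan 26° = 482.96 × 0.4877
Depth = 235.56 m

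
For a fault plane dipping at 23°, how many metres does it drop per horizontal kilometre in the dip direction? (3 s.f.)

424 m

drop per km = 1000 × tan 23° = 1000 × 0.4245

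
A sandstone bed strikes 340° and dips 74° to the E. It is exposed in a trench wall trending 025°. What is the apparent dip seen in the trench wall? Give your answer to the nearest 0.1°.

Angle between strike (340°) and section (025°): β = 45°.
tan α = tan 74° × sin 45° = 3.4874 × 0.7071 = 2.4660
apparent dip = arctan 2.4660 = 67.93°

67.9°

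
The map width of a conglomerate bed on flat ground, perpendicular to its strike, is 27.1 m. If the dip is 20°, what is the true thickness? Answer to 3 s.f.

9.27 m

True thickness t = w · sin(dip) = 27.1 × sin 20°
t = 27.1 × 0.3420 = 9.269 m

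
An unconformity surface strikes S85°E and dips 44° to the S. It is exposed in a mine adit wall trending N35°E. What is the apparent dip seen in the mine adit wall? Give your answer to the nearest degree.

40°

Angle between strike (S85°E) and section (N35°E): β = 60°.
tan α = tan 44° × sin 60° = 0.9657 × 0.8660 = 0.8363
apparent dip = arctan 0.8363 = 39.91°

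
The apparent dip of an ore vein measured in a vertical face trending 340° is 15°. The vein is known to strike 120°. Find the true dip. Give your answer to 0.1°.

β = acute angle between strike 120° and section 340° = 40°.
tan δ = tan α / sin β = tan 15° / sin 40° = 0.2679 / 0.6428 = 0.4169
δ = arctan(0.4169) = 22.63°

22.6°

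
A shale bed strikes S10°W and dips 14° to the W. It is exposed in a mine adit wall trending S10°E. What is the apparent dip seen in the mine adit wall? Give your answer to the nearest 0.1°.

4.9°

The section lies 20° from the strike.
tan α = tan 14° × sin 20° = 0.2493 × 0.3420 = 0.0853
apparent dip = arctan 0.0853 = 4.87°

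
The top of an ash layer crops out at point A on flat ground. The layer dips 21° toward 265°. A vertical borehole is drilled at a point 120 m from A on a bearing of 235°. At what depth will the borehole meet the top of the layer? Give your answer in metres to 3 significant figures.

The hole lies 30° from the dip direction, so the down-dip offset is 120 × cos 30° = 103.92 m.
Depth = down-dip offset × tan(dip) = 103.92 × tan 21° = 103.92 × 0.3839
Depth = 39.89 m

39.9 m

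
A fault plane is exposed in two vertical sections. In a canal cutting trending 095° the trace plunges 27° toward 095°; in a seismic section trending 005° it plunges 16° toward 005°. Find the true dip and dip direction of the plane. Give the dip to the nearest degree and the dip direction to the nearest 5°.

Each apparent-dip line lies in the plane. As unit vectors (x east, y north, z up), v₁ plunges 27°→095° and v₂ plunges 16°→005°.
The plane normal is n = v₁ × v₂ ∝ (0.456, 0.207, 0.856).
Dip δ = arctan(|n_h|/n_z) = arctan(0.501/0.856) = 30.3°.
Dip direction = atan2(0.456, 0.207) = 66° (azimuth of n's horizontal projection).

true dip 30°, dip direction 065°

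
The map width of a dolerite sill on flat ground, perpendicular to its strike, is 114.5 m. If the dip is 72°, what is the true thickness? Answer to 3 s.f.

True thickness t = w · sin(dip) = 114.5 × sin 72°
t = 114.5 × 0.9511 = 108.896 m

109 m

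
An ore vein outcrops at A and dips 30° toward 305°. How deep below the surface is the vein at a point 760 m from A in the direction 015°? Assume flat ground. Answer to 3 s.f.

The hole lies 70° from the dip direction, so the down-dip offset is 760 × cos 70° = 259.94 m.
Depth = down-dip offset × tan(dip) = 259.94 × tan 30° = 259.94 × 0.5774
Depth = 150.07 m

150 m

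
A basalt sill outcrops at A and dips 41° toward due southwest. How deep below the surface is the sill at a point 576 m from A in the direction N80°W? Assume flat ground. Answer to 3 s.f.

The hole lies 55° from the dip direction, so the down-dip offset is 576 × cos 55° = 330.38 m.
Depth = down-dip offset × tan(dip) = 330.38 × tan 41° = 330.38 × 0.8693
Depth = 287.19 m

287 m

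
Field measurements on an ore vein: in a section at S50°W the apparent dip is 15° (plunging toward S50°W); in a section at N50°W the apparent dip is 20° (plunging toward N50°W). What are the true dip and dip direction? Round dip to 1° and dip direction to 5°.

true dip 23°, dip direction 280°

Each apparent-dip line lies in the plane. As unit vectors (x east, y north, z up), v₁ plunges 15°→S50°W and v₂ plunges 20°→N50°W.
The plane normal is n = v₁ × v₂ ∝ (-0.369, 0.067, 0.894).
Dip δ = arctan(|n_h|/n_z) = arctan(0.375/0.894) = 22.7°.
Dip direction = atan2(-0.369, 0.067) = 280° (azimuth of n's horizontal projection).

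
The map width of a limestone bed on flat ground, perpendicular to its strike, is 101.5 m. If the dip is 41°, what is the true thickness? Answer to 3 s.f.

True thickness t = w · sin(dip) = 101.5 × sin 41°
t = 101.5 × 0.6561 = 66.590 m

66.6 m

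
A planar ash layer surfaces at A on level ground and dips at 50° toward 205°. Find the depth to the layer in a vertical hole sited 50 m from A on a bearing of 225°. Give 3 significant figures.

56.0 m

The hole lies 20° from the dip direction, so the down-dip offset is 50 × cos 20° = 46.98 m.
Depth = down-dip offset × tan(dip) = 46.98 × tan 50° = 46.98 × 1.1918
Depth = 55.99 m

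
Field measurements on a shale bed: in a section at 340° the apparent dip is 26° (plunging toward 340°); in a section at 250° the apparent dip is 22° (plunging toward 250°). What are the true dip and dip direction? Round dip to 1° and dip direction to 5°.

true dip 32°, dip direction 300°

The two traces are lines in the plane: v₁ = (sin 340°·cos 26°, cos 340°·cos 26°, −sin 26°), v₂ = (sin 250°·cos 22°, cos 250°·cos 22°, −sin 22°).
n = v₁ × v₂ = (-0.455, 0.267, 0.833) (taken with n_z > 0).
tan δ = √(n_x²+n_y²)/n_z = 0.528/0.833, so δ = 32.3°.
Dip direction = azimuth of (n_x, n_y) = atan2(-0.455, 0.267) = 300°.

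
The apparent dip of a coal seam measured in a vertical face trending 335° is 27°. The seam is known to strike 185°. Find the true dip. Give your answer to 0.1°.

45.5°

β = acute angle between strike 185° and section 335° = 30°.
tan(true dip) = tan 27° / sin 30° = 1.0191
δ = arctan(1.0191) = 45.54°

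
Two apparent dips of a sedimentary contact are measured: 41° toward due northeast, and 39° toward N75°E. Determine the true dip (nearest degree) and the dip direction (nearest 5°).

true dip 41°, dip direction 050°

The two traces are lines in the plane: v₁ = (sin 45°·cos 41°, cos 45°·cos 41°, −sin 41°), v₂ = (sin 75°·cos 39°, cos 75°·cos 39°, −sin 39°).
Cross product v₁ × v₂ gives the pole to the plane: n ∝ (0.204, 0.157, 0.293).
tan δ = √(n_x²+n_y²)/n_z = 0.257/0.293, so δ = 41.2°.
Dip direction = azimuth of (n_x, n_y) = atan2(0.204, 0.157) = 52°.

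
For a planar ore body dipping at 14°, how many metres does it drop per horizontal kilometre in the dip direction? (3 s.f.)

249 m

drop per km = 1000 × tan 14° = 1000 × 0.2493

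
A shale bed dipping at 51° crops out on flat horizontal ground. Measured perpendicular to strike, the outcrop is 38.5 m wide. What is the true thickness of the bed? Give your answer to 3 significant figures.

29.9 m

True thickness t = w · sin(dip) = 38.5 × sin 51°
t = 38.5 × 0.7771 = 29.920 m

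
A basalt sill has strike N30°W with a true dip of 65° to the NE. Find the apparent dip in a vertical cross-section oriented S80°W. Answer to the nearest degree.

64°

The section lies 70° from the strike.
tan α = tan 65° × sin 70° = 2.1445 × 0.9397 = 2.0152
apparent dip = arctan 2.0152 = 63.61°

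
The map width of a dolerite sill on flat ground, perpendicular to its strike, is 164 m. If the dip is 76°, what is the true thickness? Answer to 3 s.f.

True thickness t = w · sin(dip) = 164 × sin 76°
t = 164 × 0.9703 = 159.128 m

159 m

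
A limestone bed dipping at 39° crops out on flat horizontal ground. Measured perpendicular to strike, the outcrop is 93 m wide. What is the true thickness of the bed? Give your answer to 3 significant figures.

True thickness t = w · sin(dip) = 93 × sin 39°
t = 93 × 0.6293 = 58.527 m

58.5 m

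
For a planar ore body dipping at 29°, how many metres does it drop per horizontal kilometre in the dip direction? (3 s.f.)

drop per km = 1000 × tan 29° = 1000 × 0.5543

554 m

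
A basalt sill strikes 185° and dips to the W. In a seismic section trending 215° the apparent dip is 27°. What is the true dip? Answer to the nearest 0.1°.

The section is 30° from the strike.
tan δ = tan α / sin β = tan 27° / sin 30° = 0.5095 / 0.5000 = 1.0191
true dip = arctan 1.0191 = 45.54°

45.5°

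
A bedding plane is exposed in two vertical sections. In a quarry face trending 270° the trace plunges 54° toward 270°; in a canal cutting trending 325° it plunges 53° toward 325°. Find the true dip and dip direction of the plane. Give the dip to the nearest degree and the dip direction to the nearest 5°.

true dip 57°, dip direction 295°

The two traces are lines in the plane: v₁ = (sin 270°·cos 54°, cos 270°·cos 54°, −sin 54°), v₂ = (sin 325°·cos 53°, cos 325°·cos 53°, −sin 53°).
Cross product v₁ × v₂ gives the pole to the plane: n ∝ (-0.399, 0.190, 0.290).
True dip = arccos(n_z / |n|) = arccos(0.5484) = 56.7°.
Dip direction = azimuth of (n_x, n_y) = atan2(-0.399, 0.190) = 295°.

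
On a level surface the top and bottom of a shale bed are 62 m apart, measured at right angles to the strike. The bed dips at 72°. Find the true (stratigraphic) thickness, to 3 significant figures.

True thickness t = w · sin(dip) = 62 × sin 72°
t = 62 × 0.9511 = 58.966 m

59.0 m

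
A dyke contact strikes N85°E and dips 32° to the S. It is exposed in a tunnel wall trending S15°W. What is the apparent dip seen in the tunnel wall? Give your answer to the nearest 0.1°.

30.4°

The strike is N85°E and the section trends S15°W; the acute angle between them is β = 70°.
tan α = tan 32° × sin 70° = 0.6249 × 0.9397 = 0.5872
apparent dip = arctan 0.5872 = 30.42°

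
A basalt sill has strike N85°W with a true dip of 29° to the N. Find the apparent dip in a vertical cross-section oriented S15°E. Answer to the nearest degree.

28°

Angle between strike (N85°W) and section (S15°E): β = 70°.
tan α = tan 29° × sin 70° = 0.5543 × 0.9397 = 0.5209
α = arctan(0.5209) = 27.51°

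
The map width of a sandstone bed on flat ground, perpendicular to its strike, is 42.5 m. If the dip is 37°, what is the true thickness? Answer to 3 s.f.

True thickness t = w · sin(dip) = 42.5 × sin 37°
t = 42.5 × 0.6018 = 25.577 m

25.6 m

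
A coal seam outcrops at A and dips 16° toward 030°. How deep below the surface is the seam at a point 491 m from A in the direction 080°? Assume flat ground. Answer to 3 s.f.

90.5 m

The hole lies 50° from the dip direction, so the down-dip offset is 491 × cos 50° = 315.61 m.
Depth = down-dip offset × tan(dip) = 315.61 × tan 16° = 315.61 × 0.2867
Depth = 90.50 m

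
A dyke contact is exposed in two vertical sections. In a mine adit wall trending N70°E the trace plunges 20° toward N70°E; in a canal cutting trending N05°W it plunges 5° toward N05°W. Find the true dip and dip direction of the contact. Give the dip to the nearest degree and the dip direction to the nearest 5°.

The two traces are lines in the plane: v₁ = (sin 70°·cos 20°, cos 70°·cos 20°, −sin 20°), v₂ = (sin 355°·cos 5°, cos 355°·cos 5°, −sin 5°).
Cross product v₁ × v₂ gives the pole to the plane: n ∝ (0.311, 0.107, 0.904).
Dip δ = arctan(|n_h|/n_z) = arctan(0.329/0.904) = 20.0°.
The horizontal component of n points toward azimuth atan2(n_x, n_y) = 71°, the dip direction.

true dip 20°, dip direction 070°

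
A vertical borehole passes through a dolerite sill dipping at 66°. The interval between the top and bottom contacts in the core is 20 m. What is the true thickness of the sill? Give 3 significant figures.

8.13 m

True thickness t = h · cos(dip) = 20 × cos 66°
t = 20 × 0.4067 = 8.135 m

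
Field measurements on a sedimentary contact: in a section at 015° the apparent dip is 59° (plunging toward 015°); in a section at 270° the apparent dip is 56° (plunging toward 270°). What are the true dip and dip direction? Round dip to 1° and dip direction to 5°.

true dip 69°, dip direction 325°

Represent each trace as a vector plunging at its apparent dip toward its trend (east-north-up frame): v₁ = (0.133, 0.497, -0.857), v₂ = (-0.559, -0.000, -0.829).
The plane normal is n = v₁ × v₂ ∝ (-0.412, 0.590, 0.278).
tan δ = √(n_x²+n_y²)/n_z = 0.720/0.278, so δ = 68.9°.
Dip direction = atan2(-0.412, 0.590) = 325° (azimuth of n's horizontal projection).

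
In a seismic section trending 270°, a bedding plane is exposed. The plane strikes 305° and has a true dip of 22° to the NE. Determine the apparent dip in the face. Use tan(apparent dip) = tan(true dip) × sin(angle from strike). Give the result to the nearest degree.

13°

Angle between strike (305°) and section (270°): β = 35°.
tan(apparent dip) = tan 22° · sin 35° = 0.2317
α = arctan(0.2317) = 13.05°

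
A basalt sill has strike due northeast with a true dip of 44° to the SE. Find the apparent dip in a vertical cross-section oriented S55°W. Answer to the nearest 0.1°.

Angle between strike (due northeast) and section (S55°W): β = 10°.
tan(apparent dip) = tan 44° · sin 10° = 0.1677
apparent dip = arctan 0.1677 = 9.52°

9.5°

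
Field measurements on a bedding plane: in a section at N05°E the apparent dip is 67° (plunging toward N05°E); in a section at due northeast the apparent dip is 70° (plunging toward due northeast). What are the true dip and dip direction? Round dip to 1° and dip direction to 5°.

Each apparent-dip line lies in the plane. As unit vectors (x east, y north, z up), v₁ plunges 67°→N05°E and v₂ plunges 70°→due northeast.
The plane normal is n = v₁ × v₂ ∝ (0.143, 0.191, 0.086).
Dip δ = arctan(|n_h|/n_z) = arctan(0.238/0.086) = 70.2°.
Dip direction = azimuth of (n_x, n_y) = atan2(0.143, 0.191) = 37°.

true dip 70°, dip direction 035°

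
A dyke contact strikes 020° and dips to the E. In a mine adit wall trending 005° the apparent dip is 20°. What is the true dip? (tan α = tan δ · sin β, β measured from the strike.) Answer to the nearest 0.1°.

54.6°

The section is 15° from the strike.
tan δ = tan α / sin β = tan 20° / sin 15° = 0.3640 / 0.2588 = 1.4063
true dip = arctan 1.4063 = 54.58°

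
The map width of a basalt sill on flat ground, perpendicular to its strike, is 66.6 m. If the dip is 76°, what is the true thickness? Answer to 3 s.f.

64.6 m

True thickness t = w · sin(dip) = 66.6 × sin 76°
t = 66.6 × 0.9703 = 64.622 m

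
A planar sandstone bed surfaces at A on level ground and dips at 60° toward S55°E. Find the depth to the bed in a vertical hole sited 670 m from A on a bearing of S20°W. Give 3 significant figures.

The hole lies 75° from the dip direction, so the down-dip offset is 670 × cos 75° = 173.41 m.
Depth = down-dip offset × tan(dip) = 173.41 × tan 60° = 173.41 × 1.7321
Depth = 300.35 m

300 m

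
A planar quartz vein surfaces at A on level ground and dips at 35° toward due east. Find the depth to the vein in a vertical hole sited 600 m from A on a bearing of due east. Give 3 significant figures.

420 m

The hole is directly down-dip from the outcrop, so the down-dip offset is 600 m.
Depth = down-dip offset × tan(dip) = 600.00 × tan 35° = 600.00 × 0.7002
Depth = 420.12 m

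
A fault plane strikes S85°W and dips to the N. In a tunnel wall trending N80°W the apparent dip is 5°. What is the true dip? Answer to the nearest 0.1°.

18.7°

β = acute angle between strike S85°W and section N80°W = 15°.
tan δ = tan α / sin β = tan 5° / sin 15° = 0.0875 / 0.2588 = 0.3380
δ = arctan(0.3380) = 18.68°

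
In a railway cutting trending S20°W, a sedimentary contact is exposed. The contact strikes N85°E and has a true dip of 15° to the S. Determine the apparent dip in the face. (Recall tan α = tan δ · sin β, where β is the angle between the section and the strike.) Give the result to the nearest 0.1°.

Angle between strike (N85°E) and section (S20°W): β = 65°.
tan α = tan 15° × sin 65° = 0.2679 × 0.9063 = 0.2428
apparent dip = arctan 0.2428 = 13.65°

13.6°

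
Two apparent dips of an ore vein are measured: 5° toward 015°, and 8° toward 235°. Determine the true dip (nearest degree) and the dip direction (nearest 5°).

true dip 18°, dip direction 300°

The two traces are lines in the plane: v₁ = (sin 15°·cos 5°, cos 15°·cos 5°, −sin 5°), v₂ = (sin 235°·cos 8°, cos 235°·cos 8°, −sin 8°).
The plane normal is n = v₁ × v₂ ∝ (-0.183, 0.107, 0.634).
tan δ = √(n_x²+n_y²)/n_z = 0.212/0.634, so δ = 18.5°.
Dip direction = atan2(-0.183, 0.107) = 300° (azimuth of n's horizontal projection).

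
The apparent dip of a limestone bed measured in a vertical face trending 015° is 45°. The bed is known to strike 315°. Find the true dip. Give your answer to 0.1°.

β = acute angle between strike 315° and section 015° = 60°.
tan δ = tan α / sin β = tan 45° / sin 60° = 1.0000 / 0.8660 = 1.1547
δ = arctan(1.1547) = 49.11°

49.1°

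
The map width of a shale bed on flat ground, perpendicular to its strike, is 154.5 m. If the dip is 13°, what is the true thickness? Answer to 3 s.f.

True thickness t = w · sin(dip) = 154.5 × sin 13°
t = 154.5 × 0.2250 = 34.755 m

34.8 m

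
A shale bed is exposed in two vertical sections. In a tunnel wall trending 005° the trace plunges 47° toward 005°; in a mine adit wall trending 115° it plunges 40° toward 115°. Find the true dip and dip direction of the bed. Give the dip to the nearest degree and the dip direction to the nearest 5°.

The two traces are lines in the plane: v₁ = (sin 5°·cos 47°, cos 5°·cos 47°, −sin 47°), v₂ = (sin 115°·cos 40°, cos 115°·cos 40°, −sin 40°).
Cross product v₁ × v₂ gives the pole to the plane: n ∝ (0.673, 0.470, 0.491).
Dip δ = arctan(|n_h|/n_z) = arctan(0.821/0.491) = 59.1°.
Dip direction = atan2(0.673, 0.470) = 55° (azimuth of n's horizontal projection).

true dip 59°, dip direction 055°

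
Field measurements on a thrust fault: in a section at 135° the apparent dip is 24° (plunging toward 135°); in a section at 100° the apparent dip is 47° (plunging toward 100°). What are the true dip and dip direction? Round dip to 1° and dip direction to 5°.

true dip 53°, dip direction 065°

The two traces are lines in the plane: v₁ = (sin 135°·cos 24°, cos 135°·cos 24°, −sin 24°), v₂ = (sin 100°·cos 47°, cos 100°·cos 47°, −sin 47°).
Cross product v₁ × v₂ gives the pole to the plane: n ∝ (0.424, 0.199, 0.357).
Dip δ = arctan(|n_h|/n_z) = arctan(0.469/0.357) = 52.7°.
Dip direction = azimuth of (n_x, n_y) = atan2(0.424, 0.199) = 65°.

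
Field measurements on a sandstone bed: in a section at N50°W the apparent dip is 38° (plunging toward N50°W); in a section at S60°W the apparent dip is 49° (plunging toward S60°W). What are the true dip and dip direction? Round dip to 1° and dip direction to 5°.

Each apparent-dip line lies in the plane. As unit vectors (x east, y north, z up), v₁ plunges 38°→N50°W and v₂ plunges 49°→S60°W.
n = v₁ × v₂ = (-0.584, -0.106, 0.486) (taken with n_z > 0).
tan δ = √(n_x²+n_y²)/n_z = 0.594/0.486, so δ = 50.7°.
Dip direction = azimuth of (n_x, n_y) = atan2(-0.584, -0.106) = 260°.

true dip 51°, dip direction 260°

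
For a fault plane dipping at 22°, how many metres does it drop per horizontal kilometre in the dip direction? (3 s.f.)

404 m

drop per km = 1000 × tan 22° = 1000 × 0.4040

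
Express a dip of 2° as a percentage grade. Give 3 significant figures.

grade % = 100 × tan 2° = 100 × 0.0349

3.49%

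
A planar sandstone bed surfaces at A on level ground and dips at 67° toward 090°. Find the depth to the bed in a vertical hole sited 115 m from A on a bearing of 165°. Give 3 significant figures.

70.1 m

The hole lies 75° from the dip direction, so the down-dip offset is 115 × cos 75° = 29.76 m.
Depth = down-dip offset × tan(dip) = 29.76 × tan 67° = 29.76 × 2.3559
Depth = 70.12 m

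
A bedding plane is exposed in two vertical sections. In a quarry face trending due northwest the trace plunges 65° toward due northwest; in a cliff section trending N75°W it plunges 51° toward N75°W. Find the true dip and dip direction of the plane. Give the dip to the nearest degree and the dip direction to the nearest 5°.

The two traces are lines in the plane: v₁ = (sin 315°·cos 65°, cos 315°·cos 65°, −sin 65°), v₂ = (sin 285°·cos 51°, cos 285°·cos 51°, −sin 51°).
n = v₁ × v₂ = (-0.085, 0.319, 0.133) (taken with n_z > 0).
True dip = arccos(n_z / |n|) = arccos(0.3740) = 68.0°.
Dip direction = atan2(-0.085, 0.319) = 345° (azimuth of n's horizontal projection).

true dip 68°, dip direction 345°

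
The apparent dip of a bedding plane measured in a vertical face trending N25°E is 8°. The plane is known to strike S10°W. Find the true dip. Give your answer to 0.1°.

28.5°

β = acute angle between strike S10°W and section N25°E = 15°.
tan δ = tan α / sin β = tan 8° / sin 15° = 0.1405 / 0.2588 = 0.5430
δ = arctan(0.5430) = 28.50°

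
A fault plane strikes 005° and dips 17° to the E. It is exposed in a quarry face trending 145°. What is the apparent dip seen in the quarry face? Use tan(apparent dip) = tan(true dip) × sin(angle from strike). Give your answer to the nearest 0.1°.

The section lies 40° from the strike.
tan(apparent dip) = tan 17° · sin 40° = 0.1965
apparent dip = arctan 0.1965 = 11.12°

11.1°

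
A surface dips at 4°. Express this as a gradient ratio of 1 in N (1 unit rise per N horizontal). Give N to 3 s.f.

1 in 14.3

1 : N means tan θ = 1/N, so N = 1/tan 4° = 1/0.0699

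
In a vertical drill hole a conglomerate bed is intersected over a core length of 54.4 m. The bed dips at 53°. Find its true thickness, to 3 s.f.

True thickness t = h · cos(dip) = 54.4 × cos 53°
t = 54.4 × 0.6018 = 32.739 m

32.7 m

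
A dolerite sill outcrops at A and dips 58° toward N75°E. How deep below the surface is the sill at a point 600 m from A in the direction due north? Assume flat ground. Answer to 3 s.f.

249 m

The hole lies 75° from the dip direction, so the down-dip offset is 600 × cos 75° = 155.29 m.
Depth = down-dip offset × tan(dip) = 155.29 × tan 58° = 155.29 × 1.6003
Depth = 248.52 m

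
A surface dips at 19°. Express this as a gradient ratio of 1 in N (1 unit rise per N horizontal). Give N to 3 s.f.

1 : N means tan θ = 1/N, so N = 1/tan 19° = 1/0.3443

1 in 2.90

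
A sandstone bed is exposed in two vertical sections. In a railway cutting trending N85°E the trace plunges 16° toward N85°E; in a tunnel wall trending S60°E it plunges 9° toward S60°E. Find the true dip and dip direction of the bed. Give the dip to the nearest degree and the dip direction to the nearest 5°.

true dip 18°, dip direction 060°

Each apparent-dip line lies in the plane. As unit vectors (x east, y north, z up), v₁ plunges 16°→N85°E and v₂ plunges 9°→S60°E.
The plane normal is n = v₁ × v₂ ∝ (0.149, 0.086, 0.545).
tan δ = √(n_x²+n_y²)/n_z = 0.172/0.545, so δ = 17.5°.
Dip direction = atan2(0.149, 0.086) = 60° (azimuth of n's horizontal projection).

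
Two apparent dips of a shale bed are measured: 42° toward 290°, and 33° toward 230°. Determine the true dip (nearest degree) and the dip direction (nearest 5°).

Each apparent-dip line lies in the plane. As unit vectors (x east, y north, z up), v₁ plunges 42°→290° and v₂ plunges 33°→230°.
The plane normal is n = v₁ × v₂ ∝ (-0.499, 0.050, 0.540).
True dip = arccos(n_z / |n|) = arccos(0.7325) = 42.9°.
The horizontal component of n points toward azimuth atan2(n_x, n_y) = 276°, the dip direction.

true dip 43°, dip direction 275°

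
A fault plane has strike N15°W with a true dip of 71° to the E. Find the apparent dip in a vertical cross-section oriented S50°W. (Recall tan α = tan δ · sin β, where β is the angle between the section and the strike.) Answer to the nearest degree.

The strike is N15°W and the section trends S50°W; the acute angle between them is β = 65°.
tan(apparent dip) = tan 71° · sin 65° = 2.6321
apparent dip = arctan 2.6321 = 69.20°

69°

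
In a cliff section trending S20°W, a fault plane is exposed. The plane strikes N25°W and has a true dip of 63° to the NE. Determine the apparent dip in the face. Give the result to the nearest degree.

Angle between strike (N25°W) and section (S20°W): β = 45°.
tan(apparent dip) = tan 63° · sin 45° = 1.3878
α = arctan(1.3878) = 54.22°

54°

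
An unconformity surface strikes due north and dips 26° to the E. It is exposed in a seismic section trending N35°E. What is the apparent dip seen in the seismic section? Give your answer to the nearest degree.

16°

The strike is due north and the section trends N35°E; the acute angle between them is β = 35°.
tan(apparent dip) = tan 26° · sin 35° = 0.2798
apparent dip = arctan 0.2798 = 15.63°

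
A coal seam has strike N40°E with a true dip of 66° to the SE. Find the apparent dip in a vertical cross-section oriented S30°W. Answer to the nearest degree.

21°

Angle between strike (N40°E) and section (S30°W): β = 10°.
tan α = tan 66° × sin 10° = 2.2460 × 0.1736 = 0.3900
apparent dip = arctan 0.3900 = 21.31°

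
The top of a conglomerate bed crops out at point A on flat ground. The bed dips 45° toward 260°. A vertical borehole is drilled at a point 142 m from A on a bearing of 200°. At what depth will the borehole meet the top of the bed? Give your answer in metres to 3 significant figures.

The hole lies 60° from the dip direction, so the down-dip offset is 142 × cos 60° = 71.00 m.
Depth = down-dip offset × tan(dip) = 71.00 × tan 45° = 71.00 × 1.0000
Depth = 71.00 m

71.0 m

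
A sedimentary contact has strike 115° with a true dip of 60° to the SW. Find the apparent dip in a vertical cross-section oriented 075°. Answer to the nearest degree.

Angle between strike (115°) and section (075°): β = 40°.
tan(apparent dip) = tan 60° · sin 40° = 1.1133
apparent dip = arctan 1.1133 = 48.07°

48°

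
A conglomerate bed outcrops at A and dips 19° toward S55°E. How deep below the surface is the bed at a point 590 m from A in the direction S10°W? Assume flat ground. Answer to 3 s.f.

85.9 m

The hole lies 65° from the dip direction, so the down-dip offset is 590 × cos 65° = 249.34 m.
Depth = down-dip offset × tan(dip) = 249.34 × tan 19° = 249.34 × 0.3443
Depth = 85.86 m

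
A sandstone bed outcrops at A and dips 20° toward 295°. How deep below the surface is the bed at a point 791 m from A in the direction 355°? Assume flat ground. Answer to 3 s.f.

144 m

The hole lies 60° from the dip direction, so the down-dip offset is 791 × cos 60° = 395.50 m.
Depth = down-dip offset × tan(dip) = 395.50 × tan 20° = 395.50 × 0.3640
Depth = 143.95 m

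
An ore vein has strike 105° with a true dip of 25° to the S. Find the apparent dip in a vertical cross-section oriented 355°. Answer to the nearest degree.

24°

The strike is 105° and the section trends 355°; the acute angle between them is β = 70°.
tan(apparent dip) = tan 25° · sin 70° = 0.4382
α = arctan(0.4382) = 23.66°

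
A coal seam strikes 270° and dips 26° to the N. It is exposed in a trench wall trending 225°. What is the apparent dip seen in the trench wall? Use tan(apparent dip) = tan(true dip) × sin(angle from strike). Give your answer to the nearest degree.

The strike is 270° and the section trends 225°; the acute angle between them is β = 45°.
tan(apparent dip) = tan 26° · sin 45° = 0.3449
α = arctan(0.3449) = 19.03°

19°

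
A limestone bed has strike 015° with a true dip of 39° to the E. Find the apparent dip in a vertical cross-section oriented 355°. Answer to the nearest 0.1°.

Angle between strike (015°) and section (355°): β = 20°.
tan α = tan 39° × sin 20° = 0.8098 × 0.3420 = 0.2770
α = arctan(0.2770) = 15.48°

15.5°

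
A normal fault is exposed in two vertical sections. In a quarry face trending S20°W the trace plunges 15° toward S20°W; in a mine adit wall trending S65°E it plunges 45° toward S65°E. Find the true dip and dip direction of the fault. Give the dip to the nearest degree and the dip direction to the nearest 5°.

true dip 45°, dip direction 125°

The two traces are lines in the plane: v₁ = (sin 200°·cos 15°, cos 200°·cos 15°, −sin 15°), v₂ = (sin 115°·cos 45°, cos 115°·cos 45°, −sin 45°).
The plane normal is n = v₁ × v₂ ∝ (0.564, -0.399, 0.680).
Dip δ = arctan(|n_h|/n_z) = arctan(0.692/0.680) = 45.5°.
The horizontal component of n points toward azimuth atan2(n_x, n_y) = 125°, the dip direction.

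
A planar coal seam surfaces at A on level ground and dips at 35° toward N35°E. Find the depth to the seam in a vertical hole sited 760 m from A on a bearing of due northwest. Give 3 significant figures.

The hole lies 80° from the dip direction, so the down-dip offset is 760 × cos 80° = 131.97 m.
Depth = down-dip offset × tan(dip) = 131.97 × tan 35° = 131.97 × 0.7002
Depth = 92.41 m

92.4 m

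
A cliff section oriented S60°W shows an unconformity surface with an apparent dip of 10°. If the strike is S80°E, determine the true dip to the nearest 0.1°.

15.3°

The section is 40° from the strike.
tan δ = tan α / sin β = tan 10° / sin 40° = 0.1763 / 0.6428 = 0.2743
true dip = arctan 0.2743 = 15.34°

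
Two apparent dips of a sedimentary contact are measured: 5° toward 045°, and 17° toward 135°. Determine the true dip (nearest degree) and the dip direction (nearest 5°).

true dip 18°, dip direction 120°

Represent each trace as a vector plunging at its apparent dip toward its trend (east-north-up frame): v₁ = (0.704, 0.704, -0.087), v₂ = (0.676, -0.676, -0.292).
Cross product v₁ × v₂ gives the pole to the plane: n ∝ (0.265, -0.147, 0.953).
Dip δ = arctan(|n_h|/n_z) = arctan(0.303/0.953) = 17.6°.
The horizontal component of n points toward azimuth atan2(n_x, n_y) = 119°, the dip direction.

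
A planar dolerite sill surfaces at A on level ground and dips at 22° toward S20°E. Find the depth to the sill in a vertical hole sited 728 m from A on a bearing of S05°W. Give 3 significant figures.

267 m

The hole lies 25° from the dip direction, so the down-dip offset is 728 × cos 25° = 659.79 m.
Depth = down-dip offset × tan(dip) = 659.79 × tan 22° = 659.79 × 0.4040
Depth = 266.57 m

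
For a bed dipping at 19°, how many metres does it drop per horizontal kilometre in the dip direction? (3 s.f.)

drop per km = 1000 × tan 19° = 1000 × 0.3443

344 m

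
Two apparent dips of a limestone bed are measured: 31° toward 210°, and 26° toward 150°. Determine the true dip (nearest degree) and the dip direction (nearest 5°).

Each apparent-dip line lies in the plane. As unit vectors (x east, y north, z up), v₁ plunges 31°→210° and v₂ plunges 26°→150°.
Cross product v₁ × v₂ gives the pole to the plane: n ∝ (-0.075, -0.419, 0.667).
True dip = arccos(n_z / |n|) = arccos(0.8428) = 32.6°.
Dip direction = azimuth of (n_x, n_y) = atan2(-0.075, -0.419) = 190°.

true dip 33°, dip direction 190°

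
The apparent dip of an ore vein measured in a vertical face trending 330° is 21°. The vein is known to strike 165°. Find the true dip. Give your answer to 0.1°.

56.0°

β = acute angle between strike 165° and section 330° = 15°.
tan δ = tan α / sin β = tan 21° / sin 15° = 0.3839 / 0.2588 = 1.4831
δ = arctan(1.4831) = 56.01°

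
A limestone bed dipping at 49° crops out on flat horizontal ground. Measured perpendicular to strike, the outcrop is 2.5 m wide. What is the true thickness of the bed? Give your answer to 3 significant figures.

True thickness t = w · sin(dip) = 2.5 × sin 49°
t = 2.5 × 0.7547 = 1.887 m

1.89 m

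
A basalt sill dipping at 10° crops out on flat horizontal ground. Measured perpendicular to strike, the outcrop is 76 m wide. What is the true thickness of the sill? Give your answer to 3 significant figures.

13.2 m

True thickness t = w · sin(dip) = 76 × sin 10°
t = 76 × 0.1736 = 13.197 m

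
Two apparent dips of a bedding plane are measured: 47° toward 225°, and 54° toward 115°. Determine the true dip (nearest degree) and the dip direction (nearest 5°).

Represent each trace as a vector plunging at its apparent dip toward its trend (east-north-up frame): v₁ = (-0.482, -0.482, -0.731), v₂ = (0.533, -0.248, -0.809).
The plane normal is n = v₁ × v₂ ∝ (0.208, -0.780, 0.377).
True dip = arccos(n_z / |n|) = arccos(0.4229) = 65.0°.
Dip direction = atan2(0.208, -0.780) = 165° (azimuth of n's horizontal projection).

true dip 65°, dip direction 165°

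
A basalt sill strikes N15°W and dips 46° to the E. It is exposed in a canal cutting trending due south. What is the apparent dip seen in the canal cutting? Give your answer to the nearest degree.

Angle between strike (N15°W) and section (due south): β = 15°.
tan(apparent dip) = tan 46° · sin 15° = 0.2680
apparent dip = arctan 0.2680 = 15.00°

15°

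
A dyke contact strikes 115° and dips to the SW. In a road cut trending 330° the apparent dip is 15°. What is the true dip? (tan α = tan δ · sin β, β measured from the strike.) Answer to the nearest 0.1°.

The section is 35° from the strike.
tan δ = tan α / sin β = tan 15° / sin 35° = 0.2679 / 0.5736 = 0.4672
true dip = arctan 0.4672 = 25.04°

25.0°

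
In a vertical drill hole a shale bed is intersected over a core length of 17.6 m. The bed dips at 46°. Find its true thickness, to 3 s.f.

True thickness t = h · cos(dip) = 17.6 × cos 46°
t = 17.6 × 0.6947 = 12.226 m

12.2 m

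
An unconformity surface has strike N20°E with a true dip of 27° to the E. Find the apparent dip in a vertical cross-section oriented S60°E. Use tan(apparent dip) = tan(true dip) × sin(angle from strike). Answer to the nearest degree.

The section lies 80° from the strike.
tan(apparent dip) = tan 27° · sin 80° = 0.5018
α = arctan(0.5018) = 26.65°

27°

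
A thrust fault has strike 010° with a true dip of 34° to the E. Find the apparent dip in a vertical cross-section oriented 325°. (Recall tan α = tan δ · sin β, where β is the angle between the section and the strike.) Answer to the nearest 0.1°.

The section lies 45° from the strike.
tan α = tan 34° × sin 45° = 0.6745 × 0.7071 = 0.4769
apparent dip = arctan 0.4769 = 25.50°

25.5°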